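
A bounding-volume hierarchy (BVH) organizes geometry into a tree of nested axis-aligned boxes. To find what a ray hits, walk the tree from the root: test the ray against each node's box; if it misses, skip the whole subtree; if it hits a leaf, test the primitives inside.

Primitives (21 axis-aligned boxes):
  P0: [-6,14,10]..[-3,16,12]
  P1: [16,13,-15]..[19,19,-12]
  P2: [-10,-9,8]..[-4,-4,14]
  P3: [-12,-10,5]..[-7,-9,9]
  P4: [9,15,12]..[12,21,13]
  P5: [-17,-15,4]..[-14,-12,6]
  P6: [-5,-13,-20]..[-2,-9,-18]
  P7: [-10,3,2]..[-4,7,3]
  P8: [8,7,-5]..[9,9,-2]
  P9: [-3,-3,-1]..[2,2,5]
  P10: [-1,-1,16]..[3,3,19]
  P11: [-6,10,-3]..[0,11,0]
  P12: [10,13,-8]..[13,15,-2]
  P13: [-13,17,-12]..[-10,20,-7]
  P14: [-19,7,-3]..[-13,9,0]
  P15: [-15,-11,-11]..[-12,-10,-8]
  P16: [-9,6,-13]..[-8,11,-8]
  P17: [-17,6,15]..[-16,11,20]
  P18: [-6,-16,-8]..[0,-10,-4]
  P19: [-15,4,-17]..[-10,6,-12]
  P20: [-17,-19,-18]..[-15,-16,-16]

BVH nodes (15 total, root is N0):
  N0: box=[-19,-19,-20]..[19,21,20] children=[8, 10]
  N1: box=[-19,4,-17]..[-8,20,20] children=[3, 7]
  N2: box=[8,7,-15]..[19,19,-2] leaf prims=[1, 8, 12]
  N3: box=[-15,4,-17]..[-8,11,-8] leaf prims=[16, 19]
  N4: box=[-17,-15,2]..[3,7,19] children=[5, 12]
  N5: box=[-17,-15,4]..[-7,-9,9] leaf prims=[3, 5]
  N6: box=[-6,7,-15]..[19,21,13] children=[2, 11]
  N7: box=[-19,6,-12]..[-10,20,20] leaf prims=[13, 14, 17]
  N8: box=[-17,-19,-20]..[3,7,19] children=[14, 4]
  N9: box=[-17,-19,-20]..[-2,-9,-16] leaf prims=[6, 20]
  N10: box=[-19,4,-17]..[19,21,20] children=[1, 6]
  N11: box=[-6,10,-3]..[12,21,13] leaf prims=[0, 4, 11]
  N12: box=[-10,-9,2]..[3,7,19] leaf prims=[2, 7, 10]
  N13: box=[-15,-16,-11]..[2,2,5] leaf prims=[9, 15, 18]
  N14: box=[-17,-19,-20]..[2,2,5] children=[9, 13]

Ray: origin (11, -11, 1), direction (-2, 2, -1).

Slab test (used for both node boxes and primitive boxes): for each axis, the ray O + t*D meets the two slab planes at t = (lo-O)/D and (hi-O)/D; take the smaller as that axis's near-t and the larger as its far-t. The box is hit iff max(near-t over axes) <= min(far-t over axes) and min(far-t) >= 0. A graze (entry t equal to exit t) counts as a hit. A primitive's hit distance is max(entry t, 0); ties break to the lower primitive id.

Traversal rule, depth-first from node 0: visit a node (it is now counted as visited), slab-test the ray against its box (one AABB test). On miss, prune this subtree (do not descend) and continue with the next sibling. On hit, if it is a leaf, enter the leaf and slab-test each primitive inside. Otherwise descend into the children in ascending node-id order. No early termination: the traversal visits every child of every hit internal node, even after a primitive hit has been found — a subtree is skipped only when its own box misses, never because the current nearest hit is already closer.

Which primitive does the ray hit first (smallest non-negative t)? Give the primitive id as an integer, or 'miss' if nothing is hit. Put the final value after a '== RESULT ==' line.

Trace the traversal:
N0 x:[-4,15] y:[-4,16] z:[-19,21] -> hit [-4,15], descend [8, 10]
  N8 x:[4,14] y:[-4,9] z:[-18,21] -> hit [4,9], descend [4, 14]
    N4 x:[4,14] y:[-2,9] z:[-18,-1] -> miss, prune
    N14 x:[9/2,14] y:[-4,13/2] z:[-4,21] -> hit [9/2,13/2], descend [9, 13]
      N9 x:[13/2,14] y:[-4,1] z:[17,21] -> miss, prune
      N13 x:[9/2,13] y:[-5/2,13/2] z:[-4,12] -> hit [9/2,13/2] leaf, test {P9(miss), P15(miss), P18(miss)}
  N10 x:[-4,15] y:[15/2,16] z:[-19,18] -> hit [15/2,15], descend [1, 6]
    N1 x:[19/2,15] y:[15/2,31/2] z:[-19,18] -> hit [19/2,15], descend [3, 7]
      N3 x:[19/2,13] y:[15/2,11] z:[9,18] -> hit [19/2,11] leaf, test {P16@t=19/2, P19(miss)}
      N7 x:[21/2,15] y:[17/2,31/2] z:[-19,13] -> hit [21/2,13] leaf, test {P13(miss), P14(miss), P17(miss)}
    N6 x:[-4,17/2] y:[9,16] z:[-12,16] -> miss, prune

order=[0, 8, 4, 14, 9, 13, 10, 1, 3, 7, 6]  |boxes|=11  |leaves|=3  hit=P16

== RESULT ==
16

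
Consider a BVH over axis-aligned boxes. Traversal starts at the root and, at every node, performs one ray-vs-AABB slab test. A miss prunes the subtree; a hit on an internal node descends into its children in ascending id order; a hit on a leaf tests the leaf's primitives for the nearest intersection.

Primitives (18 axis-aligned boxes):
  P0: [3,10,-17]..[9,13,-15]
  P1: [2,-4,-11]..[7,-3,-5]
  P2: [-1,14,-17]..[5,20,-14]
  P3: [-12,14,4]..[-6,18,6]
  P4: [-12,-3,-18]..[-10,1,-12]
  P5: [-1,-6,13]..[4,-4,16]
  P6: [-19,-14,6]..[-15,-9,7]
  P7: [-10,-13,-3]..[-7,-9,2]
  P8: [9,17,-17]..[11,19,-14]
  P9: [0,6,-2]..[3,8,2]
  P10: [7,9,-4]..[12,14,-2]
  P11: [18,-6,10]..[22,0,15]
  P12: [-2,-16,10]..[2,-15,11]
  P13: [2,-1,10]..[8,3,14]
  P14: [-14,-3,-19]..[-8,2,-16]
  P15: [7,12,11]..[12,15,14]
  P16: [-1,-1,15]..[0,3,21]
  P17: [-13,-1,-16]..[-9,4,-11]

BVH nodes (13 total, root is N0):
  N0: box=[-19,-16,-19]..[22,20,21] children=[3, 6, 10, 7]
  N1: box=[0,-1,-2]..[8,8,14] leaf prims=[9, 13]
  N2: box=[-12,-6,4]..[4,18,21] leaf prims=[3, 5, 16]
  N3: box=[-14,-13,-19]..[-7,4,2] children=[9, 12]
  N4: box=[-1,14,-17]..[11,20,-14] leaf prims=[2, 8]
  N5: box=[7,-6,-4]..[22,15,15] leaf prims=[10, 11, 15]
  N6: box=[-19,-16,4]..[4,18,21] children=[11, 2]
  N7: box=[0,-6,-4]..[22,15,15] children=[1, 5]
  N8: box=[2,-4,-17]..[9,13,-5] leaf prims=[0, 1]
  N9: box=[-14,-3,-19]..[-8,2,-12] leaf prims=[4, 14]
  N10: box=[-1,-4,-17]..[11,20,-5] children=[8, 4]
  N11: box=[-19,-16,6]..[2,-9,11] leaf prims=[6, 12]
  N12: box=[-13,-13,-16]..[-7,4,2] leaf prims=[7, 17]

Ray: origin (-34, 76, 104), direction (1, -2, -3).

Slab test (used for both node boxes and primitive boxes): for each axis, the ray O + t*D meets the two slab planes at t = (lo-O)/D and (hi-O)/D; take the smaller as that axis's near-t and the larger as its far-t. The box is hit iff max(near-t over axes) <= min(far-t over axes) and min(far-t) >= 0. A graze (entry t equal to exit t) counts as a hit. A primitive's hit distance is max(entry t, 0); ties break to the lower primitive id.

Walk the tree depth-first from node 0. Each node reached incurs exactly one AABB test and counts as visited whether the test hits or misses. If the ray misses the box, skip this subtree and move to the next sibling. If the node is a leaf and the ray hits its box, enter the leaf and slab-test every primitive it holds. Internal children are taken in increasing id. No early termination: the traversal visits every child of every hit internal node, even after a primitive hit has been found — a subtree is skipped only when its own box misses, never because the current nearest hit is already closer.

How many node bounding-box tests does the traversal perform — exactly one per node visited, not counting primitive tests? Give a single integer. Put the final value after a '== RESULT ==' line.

Walk:
N0 x:[15,56] y:[28,46] z:[83/3,41] -> hit [28,41], descend [3, 6, 7, 10]
  N3 x:[20,27] y:[36,89/2] z:[34,41] -> miss, prune
  N6 x:[15,38] y:[29,46] z:[83/3,100/3] -> hit [29,100/3], descend [2, 11]
    N2 x:[22,38] y:[29,41] z:[83/3,100/3] -> hit [29,100/3] leaf, test {P3(miss), P5(miss), P16(miss)}
    N11 x:[15,36] y:[85/2,46] z:[31,98/3] -> miss, prune
  N7 x:[34,56] y:[61/2,41] z:[89/3,36] -> hit [34,36], descend [1, 5]
    N1 x:[34,42] y:[34,77/2] z:[30,106/3] -> hit [34,106/3] leaf, test {P9@t=34, P13(miss)}
    N5 x:[41,56] y:[61/2,41] z:[89/3,36] -> miss, prune
  N10 x:[33,45] y:[28,40] z:[109/3,121/3] -> hit [109/3,40], descend [4, 8]
    N4 x:[33,45] y:[28,31] z:[118/3,121/3] -> miss, prune
    N8 x:[36,43] y:[63/2,40] z:[109/3,121/3] -> hit [109/3,40] leaf, test {P0(miss), P1(miss)}

order=[0, 3, 6, 2, 11, 7, 1, 5, 10, 4, 8]  |boxes|=11  |leaves|=3  hit=P9

== RESULT ==
11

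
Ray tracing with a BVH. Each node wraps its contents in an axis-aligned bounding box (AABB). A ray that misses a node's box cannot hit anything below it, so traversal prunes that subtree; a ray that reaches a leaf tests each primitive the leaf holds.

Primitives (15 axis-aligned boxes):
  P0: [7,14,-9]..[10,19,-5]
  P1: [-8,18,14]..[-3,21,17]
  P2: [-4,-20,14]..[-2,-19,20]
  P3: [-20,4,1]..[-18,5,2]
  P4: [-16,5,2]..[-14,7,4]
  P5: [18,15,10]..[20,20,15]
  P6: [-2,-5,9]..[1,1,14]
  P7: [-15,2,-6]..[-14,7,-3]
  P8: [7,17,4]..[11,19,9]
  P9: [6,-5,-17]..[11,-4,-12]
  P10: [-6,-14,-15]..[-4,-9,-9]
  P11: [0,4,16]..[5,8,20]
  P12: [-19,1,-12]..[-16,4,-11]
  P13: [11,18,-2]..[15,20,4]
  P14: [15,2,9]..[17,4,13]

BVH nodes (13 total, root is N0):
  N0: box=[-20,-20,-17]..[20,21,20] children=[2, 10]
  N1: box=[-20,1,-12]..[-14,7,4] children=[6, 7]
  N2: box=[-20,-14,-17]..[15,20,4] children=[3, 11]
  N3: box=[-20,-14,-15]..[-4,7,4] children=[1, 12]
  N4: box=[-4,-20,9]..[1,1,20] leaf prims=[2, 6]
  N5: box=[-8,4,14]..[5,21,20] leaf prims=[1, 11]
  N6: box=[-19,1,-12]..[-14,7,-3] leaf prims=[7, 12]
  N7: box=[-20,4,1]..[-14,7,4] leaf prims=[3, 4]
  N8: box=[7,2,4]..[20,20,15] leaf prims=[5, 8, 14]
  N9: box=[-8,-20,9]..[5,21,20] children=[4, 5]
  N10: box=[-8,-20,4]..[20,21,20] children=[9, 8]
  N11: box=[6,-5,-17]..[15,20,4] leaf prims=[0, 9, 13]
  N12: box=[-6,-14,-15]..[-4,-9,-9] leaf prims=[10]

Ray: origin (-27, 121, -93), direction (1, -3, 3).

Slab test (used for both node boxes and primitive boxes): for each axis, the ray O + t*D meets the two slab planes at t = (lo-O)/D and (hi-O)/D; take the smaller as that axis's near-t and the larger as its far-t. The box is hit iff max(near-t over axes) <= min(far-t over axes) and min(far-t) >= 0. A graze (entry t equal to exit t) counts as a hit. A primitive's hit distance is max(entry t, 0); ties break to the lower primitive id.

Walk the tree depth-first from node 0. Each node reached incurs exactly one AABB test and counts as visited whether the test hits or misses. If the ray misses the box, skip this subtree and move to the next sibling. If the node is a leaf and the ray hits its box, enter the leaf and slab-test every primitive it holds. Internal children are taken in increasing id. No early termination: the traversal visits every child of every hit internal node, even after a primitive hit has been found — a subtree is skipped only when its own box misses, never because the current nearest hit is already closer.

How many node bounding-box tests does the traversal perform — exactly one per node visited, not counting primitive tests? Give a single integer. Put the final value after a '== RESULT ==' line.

Trace the traversal:
N0 x:[7,47] y:[100/3,47] z:[76/3,113/3] -> hit [100/3,113/3], descend [2, 10]
  N2 x:[7,42] y:[101/3,45] z:[76/3,97/3] -> miss, prune
  N10 x:[19,47] y:[100/3,47] z:[97/3,113/3] -> hit [100/3,113/3], descend [8, 9]
    N8 x:[34,47] y:[101/3,119/3] z:[97/3,36] -> hit [34,36] leaf, test {P5(miss), P8@t=34, P14(miss)}
    N9 x:[19,32] y:[100/3,47] z:[34,113/3] -> miss, prune

order=[0, 2, 10, 8, 9]  |boxes|=5  |leaves|=1  hit=P8

== RESULT ==
5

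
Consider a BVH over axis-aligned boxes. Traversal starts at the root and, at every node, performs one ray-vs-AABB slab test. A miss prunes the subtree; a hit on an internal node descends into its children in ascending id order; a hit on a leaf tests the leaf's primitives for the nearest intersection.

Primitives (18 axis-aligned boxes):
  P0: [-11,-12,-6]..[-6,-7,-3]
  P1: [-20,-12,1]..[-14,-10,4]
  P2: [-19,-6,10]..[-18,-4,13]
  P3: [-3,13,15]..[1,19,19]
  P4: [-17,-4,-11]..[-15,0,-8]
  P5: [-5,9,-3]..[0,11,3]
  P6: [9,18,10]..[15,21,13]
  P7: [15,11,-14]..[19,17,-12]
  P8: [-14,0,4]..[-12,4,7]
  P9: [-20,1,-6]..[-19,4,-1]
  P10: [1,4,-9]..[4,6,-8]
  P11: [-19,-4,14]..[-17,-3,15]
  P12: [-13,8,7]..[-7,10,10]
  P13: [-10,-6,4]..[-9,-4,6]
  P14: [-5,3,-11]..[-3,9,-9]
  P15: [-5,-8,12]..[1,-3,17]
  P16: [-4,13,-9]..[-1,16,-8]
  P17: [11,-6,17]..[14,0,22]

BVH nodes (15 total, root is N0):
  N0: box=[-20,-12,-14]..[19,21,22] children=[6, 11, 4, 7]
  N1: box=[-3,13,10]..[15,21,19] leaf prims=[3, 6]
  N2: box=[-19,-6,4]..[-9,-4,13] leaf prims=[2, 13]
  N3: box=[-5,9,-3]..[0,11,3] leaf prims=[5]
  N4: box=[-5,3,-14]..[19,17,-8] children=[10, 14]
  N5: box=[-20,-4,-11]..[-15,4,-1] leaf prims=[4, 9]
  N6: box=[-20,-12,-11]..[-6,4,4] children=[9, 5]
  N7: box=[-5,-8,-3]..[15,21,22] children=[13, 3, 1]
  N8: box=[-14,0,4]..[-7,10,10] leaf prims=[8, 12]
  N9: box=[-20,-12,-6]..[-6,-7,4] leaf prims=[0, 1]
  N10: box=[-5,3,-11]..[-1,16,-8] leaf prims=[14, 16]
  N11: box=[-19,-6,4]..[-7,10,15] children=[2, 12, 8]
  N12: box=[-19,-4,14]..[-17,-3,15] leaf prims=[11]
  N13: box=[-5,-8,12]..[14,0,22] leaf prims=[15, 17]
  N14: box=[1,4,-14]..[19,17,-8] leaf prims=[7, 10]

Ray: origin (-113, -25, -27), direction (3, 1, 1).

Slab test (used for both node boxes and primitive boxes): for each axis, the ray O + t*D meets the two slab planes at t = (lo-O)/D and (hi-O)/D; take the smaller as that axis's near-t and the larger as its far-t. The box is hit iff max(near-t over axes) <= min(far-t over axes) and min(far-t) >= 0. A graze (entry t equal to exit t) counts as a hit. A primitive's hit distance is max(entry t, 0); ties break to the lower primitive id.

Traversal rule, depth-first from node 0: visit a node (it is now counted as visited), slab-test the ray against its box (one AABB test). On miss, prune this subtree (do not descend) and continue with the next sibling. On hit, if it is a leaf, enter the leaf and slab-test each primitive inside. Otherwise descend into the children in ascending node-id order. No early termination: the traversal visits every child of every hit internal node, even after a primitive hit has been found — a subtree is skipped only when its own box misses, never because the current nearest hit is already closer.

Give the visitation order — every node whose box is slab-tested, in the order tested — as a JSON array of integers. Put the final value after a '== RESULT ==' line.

Walk:
N0 x:[31,44] y:[13,46] z:[13,49] -> hit [31,44], descend [4, 6, 7, 11]
  N4 x:[36,44] y:[28,42] z:[13,19] -> miss, prune
  N6 x:[31,107/3] y:[13,29] z:[16,31] -> miss, prune
  N7 x:[36,128/3] y:[17,46] z:[24,49] -> hit [36,128/3], descend [1, 3, 13]
    N1 x:[110/3,128/3] y:[38,46] z:[37,46] -> hit [38,128/3] leaf, test {P3(miss), P6(miss)}
    N3 x:[36,113/3] y:[34,36] z:[24,30] -> miss, prune
    N13 x:[36,127/3] y:[17,25] z:[39,49] -> miss, prune
  N11 x:[94/3,106/3] y:[19,35] z:[31,42] -> hit [94/3,35], descend [2, 8, 12]
    N2 x:[94/3,104/3] y:[19,21] z:[31,40] -> miss, prune
    N8 x:[33,106/3] y:[25,35] z:[31,37] -> hit [33,35] leaf, test {P8(miss), P12@t=34}
    N12 x:[94/3,32] y:[21,22] z:[41,42] -> miss, prune

11 AABB tests over nodes [0, 4, 6, 7, 1, 3, 13, 11, 2, 8, 12]; 2 leaves entered; closest P12.

== RESULT ==
[0, 4, 6, 7, 1, 3, 13, 11, 2, 8, 12]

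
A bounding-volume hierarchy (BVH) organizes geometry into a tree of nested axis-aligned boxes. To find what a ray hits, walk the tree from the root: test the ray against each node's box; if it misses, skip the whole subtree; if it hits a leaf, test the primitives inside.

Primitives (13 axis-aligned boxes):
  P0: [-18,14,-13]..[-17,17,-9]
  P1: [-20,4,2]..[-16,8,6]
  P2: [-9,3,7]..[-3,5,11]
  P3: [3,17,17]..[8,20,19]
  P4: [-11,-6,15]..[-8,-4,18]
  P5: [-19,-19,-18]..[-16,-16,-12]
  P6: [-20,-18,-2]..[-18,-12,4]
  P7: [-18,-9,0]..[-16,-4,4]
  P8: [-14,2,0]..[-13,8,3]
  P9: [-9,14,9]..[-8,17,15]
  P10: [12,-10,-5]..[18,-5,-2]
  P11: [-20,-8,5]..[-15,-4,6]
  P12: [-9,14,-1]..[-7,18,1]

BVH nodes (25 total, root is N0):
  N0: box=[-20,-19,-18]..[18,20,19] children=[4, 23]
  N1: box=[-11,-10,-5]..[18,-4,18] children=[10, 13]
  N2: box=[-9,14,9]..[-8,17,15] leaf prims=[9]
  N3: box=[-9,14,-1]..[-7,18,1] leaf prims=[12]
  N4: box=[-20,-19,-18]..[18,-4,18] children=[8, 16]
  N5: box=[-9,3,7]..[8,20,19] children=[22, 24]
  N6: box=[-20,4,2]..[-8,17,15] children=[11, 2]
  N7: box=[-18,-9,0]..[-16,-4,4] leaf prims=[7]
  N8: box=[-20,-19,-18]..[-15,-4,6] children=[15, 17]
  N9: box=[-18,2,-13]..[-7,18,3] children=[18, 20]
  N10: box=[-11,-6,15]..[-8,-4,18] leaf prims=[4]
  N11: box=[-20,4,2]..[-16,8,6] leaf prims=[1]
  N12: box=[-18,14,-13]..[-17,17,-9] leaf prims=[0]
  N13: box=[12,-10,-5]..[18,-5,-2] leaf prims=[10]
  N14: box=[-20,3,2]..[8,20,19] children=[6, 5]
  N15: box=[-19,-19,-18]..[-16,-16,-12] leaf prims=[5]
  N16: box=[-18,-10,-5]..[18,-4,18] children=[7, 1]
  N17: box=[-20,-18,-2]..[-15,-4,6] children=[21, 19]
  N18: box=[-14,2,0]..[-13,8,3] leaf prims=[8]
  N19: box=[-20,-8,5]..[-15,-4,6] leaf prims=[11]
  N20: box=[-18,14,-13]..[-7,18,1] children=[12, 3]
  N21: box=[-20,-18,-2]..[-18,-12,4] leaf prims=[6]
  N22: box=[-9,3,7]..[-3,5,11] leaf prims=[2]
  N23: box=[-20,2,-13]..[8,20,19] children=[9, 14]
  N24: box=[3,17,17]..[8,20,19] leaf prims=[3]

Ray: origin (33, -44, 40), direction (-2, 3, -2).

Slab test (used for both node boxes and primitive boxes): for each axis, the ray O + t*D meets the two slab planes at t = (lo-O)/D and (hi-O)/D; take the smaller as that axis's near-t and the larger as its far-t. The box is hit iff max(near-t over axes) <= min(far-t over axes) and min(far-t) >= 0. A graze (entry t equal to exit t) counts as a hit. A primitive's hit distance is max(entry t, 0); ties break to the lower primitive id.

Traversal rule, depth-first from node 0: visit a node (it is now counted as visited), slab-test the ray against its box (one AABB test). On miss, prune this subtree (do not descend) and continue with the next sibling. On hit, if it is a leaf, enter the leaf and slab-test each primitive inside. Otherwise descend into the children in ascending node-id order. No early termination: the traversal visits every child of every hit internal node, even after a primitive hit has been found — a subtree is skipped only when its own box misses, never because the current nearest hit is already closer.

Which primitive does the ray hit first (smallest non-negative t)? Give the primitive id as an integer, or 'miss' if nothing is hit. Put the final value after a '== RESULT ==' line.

Traverse from the root:
N0 x:[15/2,53/2] y:[25/3,64/3] z:[21/2,29] -> hit [21/2,64/3], descend [4, 23]
  N4 x:[15/2,53/2] y:[25/3,40/3] z:[11,29] -> hit [11,40/3], descend [8, 16]
    N8 x:[24,53/2] y:[25/3,40/3] z:[17,29] -> miss, prune
    N16 x:[15/2,51/2] y:[34/3,40/3] z:[11,45/2] -> hit [34/3,40/3], descend [1, 7]
      N1 x:[15/2,22] y:[34/3,40/3] z:[11,45/2] -> hit [34/3,40/3], descend [10, 13]
        N10 x:[41/2,22] y:[38/3,40/3] z:[11,25/2] -> miss, prune
        N13 x:[15/2,21/2] y:[34/3,13] z:[21,45/2] -> miss, prune
      N7 x:[49/2,51/2] y:[35/3,40/3] z:[18,20] -> miss, prune
  N23 x:[25/2,53/2] y:[46/3,64/3] z:[21/2,53/2] -> hit [46/3,64/3], descend [9, 14]
    N9 x:[20,51/2] y:[46/3,62/3] z:[37/2,53/2] -> hit [20,62/3], descend [18, 20]
      N18 x:[23,47/2] y:[46/3,52/3] z:[37/2,20] -> miss, prune
      N20 x:[20,51/2] y:[58/3,62/3] z:[39/2,53/2] -> hit [20,62/3], descend [3, 12]
        N3 x:[20,21] y:[58/3,62/3] z:[39/2,41/2] -> hit [20,41/2] leaf, test {P12@t=20}
        N12 x:[25,51/2] y:[58/3,61/3] z:[49/2,53/2] -> miss, prune
    N14 x:[25/2,53/2] y:[47/3,64/3] z:[21/2,19] -> hit [47/3,19], descend [5, 6]
      N5 x:[25/2,21] y:[47/3,64/3] z:[21/2,33/2] -> hit [47/3,33/2], descend [22, 24]
        N22 x:[18,21] y:[47/3,49/3] z:[29/2,33/2] -> miss, prune
        N24 x:[25/2,15] y:[61/3,64/3] z:[21/2,23/2] -> miss, prune
      N6 x:[41/2,53/2] y:[16,61/3] z:[25/2,19] -> miss, prune

Summary -> nodes [0, 4, 8, 16, 1, 10, 13, 7, 23, 9, 18, 20, 3, 12, 14, 5, 22, 24, 6]; box-tests=19; leaf-entries=1; first=P12

== RESULT ==
12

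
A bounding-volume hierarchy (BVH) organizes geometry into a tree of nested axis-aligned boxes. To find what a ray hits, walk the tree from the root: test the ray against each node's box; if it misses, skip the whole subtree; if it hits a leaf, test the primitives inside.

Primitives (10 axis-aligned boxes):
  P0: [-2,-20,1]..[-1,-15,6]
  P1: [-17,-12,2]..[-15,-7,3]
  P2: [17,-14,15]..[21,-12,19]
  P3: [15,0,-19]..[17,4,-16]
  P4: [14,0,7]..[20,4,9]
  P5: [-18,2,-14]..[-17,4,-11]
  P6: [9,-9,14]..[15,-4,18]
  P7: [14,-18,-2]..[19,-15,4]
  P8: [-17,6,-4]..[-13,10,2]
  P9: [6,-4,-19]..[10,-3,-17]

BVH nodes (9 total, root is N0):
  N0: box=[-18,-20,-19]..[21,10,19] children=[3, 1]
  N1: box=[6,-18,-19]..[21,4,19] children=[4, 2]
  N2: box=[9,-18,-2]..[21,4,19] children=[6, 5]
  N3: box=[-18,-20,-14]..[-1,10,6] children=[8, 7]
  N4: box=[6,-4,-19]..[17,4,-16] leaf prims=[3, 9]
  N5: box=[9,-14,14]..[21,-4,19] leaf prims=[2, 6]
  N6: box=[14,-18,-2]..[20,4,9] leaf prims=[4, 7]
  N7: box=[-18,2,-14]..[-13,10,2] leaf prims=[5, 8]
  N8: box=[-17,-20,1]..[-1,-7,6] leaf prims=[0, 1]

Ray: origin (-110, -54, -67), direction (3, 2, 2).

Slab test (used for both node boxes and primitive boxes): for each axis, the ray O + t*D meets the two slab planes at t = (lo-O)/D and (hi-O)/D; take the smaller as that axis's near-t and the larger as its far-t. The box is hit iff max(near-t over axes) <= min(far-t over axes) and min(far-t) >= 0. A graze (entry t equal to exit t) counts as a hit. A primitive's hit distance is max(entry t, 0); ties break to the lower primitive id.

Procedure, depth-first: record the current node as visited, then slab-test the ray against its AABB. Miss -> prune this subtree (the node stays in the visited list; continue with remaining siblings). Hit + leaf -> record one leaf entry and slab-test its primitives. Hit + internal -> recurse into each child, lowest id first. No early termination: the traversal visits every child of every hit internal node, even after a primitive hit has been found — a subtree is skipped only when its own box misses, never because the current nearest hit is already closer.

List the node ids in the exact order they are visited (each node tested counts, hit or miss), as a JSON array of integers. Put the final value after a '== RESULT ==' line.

Trace the traversal:
N0 x:[92/3,131/3] y:[17,32] z:[24,43] -> hit [92/3,32], descend [1, 3]
  N1 x:[116/3,131/3] y:[18,29] z:[24,43] -> miss, prune
  N3 x:[92/3,109/3] y:[17,32] z:[53/2,73/2] -> hit [92/3,32], descend [7, 8]
    N7 x:[92/3,97/3] y:[28,32] z:[53/2,69/2] -> hit [92/3,32] leaf, test {P5(miss), P8@t=63/2}
    N8 x:[31,109/3] y:[17,47/2] z:[34,73/2] -> miss, prune

Summary -> nodes [0, 1, 3, 7, 8]; box-tests=5; leaf-entries=1; first=P8

== RESULT ==
[0, 1, 3, 7, 8]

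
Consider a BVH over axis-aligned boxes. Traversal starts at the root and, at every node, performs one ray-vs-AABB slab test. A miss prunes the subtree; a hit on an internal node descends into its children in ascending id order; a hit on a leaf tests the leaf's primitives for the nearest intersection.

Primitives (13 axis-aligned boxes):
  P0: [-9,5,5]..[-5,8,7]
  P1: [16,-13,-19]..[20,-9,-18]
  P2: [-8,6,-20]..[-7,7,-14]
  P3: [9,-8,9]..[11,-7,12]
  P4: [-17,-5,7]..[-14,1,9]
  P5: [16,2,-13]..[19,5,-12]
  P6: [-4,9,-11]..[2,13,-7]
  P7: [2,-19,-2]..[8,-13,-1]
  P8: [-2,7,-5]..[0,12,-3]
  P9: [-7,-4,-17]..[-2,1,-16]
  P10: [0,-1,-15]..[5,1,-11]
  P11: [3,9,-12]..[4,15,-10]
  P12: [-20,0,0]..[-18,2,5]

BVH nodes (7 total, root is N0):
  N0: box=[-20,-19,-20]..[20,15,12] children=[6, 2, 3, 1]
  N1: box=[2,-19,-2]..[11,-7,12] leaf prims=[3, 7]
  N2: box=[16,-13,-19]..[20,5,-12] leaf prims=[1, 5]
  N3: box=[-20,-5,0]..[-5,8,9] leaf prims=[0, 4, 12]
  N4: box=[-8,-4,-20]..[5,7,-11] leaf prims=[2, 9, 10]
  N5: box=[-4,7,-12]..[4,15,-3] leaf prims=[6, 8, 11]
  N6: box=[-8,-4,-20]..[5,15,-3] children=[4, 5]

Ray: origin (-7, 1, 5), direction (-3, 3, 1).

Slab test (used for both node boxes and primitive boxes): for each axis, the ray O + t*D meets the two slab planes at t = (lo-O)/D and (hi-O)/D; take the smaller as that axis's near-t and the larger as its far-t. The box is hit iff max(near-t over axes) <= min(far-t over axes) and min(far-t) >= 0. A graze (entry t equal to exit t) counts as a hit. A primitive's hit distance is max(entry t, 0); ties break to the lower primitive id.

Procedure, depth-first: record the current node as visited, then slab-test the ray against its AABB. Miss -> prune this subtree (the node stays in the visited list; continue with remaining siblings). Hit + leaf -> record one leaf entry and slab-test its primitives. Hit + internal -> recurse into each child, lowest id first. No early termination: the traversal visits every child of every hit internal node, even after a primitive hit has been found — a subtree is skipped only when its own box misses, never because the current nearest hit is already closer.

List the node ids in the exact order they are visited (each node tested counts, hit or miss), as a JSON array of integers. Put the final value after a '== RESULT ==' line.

Walk:
N0 x:[-9,13/3] y:[-20/3,14/3] z:[-25,7] -> hit [-20/3,13/3], descend [1, 2, 3, 6]
  N1 x:[-6,-3] y:[-20/3,-8/3] z:[-7,7] -> miss, prune
  N2 x:[-9,-23/3] y:[-14/3,4/3] z:[-24,-17] -> miss, prune
  N3 x:[-2/3,13/3] y:[-2,7/3] z:[-5,4] -> hit [-2/3,7/3] leaf, test {P0(miss), P4(miss), P12(miss)}
  N6 x:[-4,1/3] y:[-5/3,14/3] z:[-25,-8] -> miss, prune

order=[0, 1, 2, 3, 6]  |boxes|=5  |leaves|=1  hit=miss

== RESULT ==
[0, 1, 2, 3, 6]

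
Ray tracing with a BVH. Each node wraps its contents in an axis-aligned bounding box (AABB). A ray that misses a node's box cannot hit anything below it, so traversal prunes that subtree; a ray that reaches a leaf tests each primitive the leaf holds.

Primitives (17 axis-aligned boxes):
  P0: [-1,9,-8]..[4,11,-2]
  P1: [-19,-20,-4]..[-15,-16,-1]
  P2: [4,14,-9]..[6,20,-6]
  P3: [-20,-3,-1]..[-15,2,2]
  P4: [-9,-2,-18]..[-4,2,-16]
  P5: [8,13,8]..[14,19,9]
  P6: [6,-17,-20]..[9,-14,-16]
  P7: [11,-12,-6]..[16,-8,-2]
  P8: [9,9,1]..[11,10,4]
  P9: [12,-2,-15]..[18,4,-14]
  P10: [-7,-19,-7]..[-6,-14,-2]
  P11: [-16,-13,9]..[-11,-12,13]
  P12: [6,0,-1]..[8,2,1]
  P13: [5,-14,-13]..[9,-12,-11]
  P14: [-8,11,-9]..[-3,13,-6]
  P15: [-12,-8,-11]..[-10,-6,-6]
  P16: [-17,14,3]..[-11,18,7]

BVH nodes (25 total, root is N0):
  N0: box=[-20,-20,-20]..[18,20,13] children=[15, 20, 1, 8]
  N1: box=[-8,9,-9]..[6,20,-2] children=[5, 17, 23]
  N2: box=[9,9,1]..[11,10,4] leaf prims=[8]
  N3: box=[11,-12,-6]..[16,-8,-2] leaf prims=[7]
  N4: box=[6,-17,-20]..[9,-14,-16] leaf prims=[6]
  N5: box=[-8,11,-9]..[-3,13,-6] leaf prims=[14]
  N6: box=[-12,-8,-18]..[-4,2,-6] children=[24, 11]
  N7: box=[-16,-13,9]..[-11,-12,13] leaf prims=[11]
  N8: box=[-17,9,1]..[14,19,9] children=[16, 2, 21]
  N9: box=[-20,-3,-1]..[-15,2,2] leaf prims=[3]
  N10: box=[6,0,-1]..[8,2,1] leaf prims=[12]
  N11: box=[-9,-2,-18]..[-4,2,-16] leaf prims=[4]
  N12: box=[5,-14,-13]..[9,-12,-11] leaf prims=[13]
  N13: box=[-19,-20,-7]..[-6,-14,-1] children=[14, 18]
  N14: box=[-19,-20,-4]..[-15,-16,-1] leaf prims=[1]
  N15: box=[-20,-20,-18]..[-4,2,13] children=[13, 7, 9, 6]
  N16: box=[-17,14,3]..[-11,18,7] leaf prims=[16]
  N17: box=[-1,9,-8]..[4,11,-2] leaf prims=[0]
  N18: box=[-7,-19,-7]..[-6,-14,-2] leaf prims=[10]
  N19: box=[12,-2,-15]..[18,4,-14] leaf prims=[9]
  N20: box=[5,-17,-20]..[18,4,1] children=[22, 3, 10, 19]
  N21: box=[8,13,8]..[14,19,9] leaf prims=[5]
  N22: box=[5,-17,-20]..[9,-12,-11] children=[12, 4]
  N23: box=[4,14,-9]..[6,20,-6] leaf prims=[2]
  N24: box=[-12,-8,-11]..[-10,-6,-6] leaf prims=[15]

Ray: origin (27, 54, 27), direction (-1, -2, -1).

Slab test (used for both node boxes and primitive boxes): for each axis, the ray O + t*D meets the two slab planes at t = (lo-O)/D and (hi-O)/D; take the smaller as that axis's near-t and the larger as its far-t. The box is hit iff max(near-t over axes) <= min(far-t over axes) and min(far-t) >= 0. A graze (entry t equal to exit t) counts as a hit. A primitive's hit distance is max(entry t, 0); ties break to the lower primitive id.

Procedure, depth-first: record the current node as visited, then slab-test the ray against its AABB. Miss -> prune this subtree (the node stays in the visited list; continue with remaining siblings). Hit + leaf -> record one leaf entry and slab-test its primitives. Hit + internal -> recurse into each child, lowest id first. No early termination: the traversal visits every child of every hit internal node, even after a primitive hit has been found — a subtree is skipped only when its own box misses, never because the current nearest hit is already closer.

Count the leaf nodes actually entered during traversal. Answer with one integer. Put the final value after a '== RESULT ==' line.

Trace the traversal:
N0 x:[9,47] y:[17,37] z:[14,47] -> hit [17,37], descend [1, 8, 15, 20]
  N1 x:[21,35] y:[17,45/2] z:[29,36] -> miss, prune
  N8 x:[13,44] y:[35/2,45/2] z:[18,26] -> hit [18,45/2], descend [2, 16, 21]
    N2 x:[16,18] y:[22,45/2] z:[23,26] -> miss, prune
    N16 x:[38,44] y:[18,20] z:[20,24] -> miss, prune
    N21 x:[13,19] y:[35/2,41/2] z:[18,19] -> hit [18,19] leaf, test {P5@t=18}
  N15 x:[31,47] y:[26,37] z:[14,45] -> hit [31,37], descend [6, 7, 9, 13]
    N6 x:[31,39] y:[26,31] z:[33,45] -> miss, prune
    N7 x:[38,43] y:[33,67/2] z:[14,18] -> miss, prune
    N9 x:[42,47] y:[26,57/2] z:[25,28] -> miss, prune
    N13 x:[33,46] y:[34,37] z:[28,34] -> hit [34,34], descend [14, 18]
      N14 x:[42,46] y:[35,37] z:[28,31] -> miss, prune
      N18 x:[33,34] y:[34,73/2] z:[29,34] -> hit [34,34] leaf, test {P10@t=34}
  N20 x:[9,22] y:[25,71/2] z:[26,47] -> miss, prune

Visited [0, 1, 8, 2, 16, 21, 15, 6, 7, 9, 13, 14, 18, 20]. Tests: 14 box, 2 leaf. Nearest: P5.

== RESULT ==
2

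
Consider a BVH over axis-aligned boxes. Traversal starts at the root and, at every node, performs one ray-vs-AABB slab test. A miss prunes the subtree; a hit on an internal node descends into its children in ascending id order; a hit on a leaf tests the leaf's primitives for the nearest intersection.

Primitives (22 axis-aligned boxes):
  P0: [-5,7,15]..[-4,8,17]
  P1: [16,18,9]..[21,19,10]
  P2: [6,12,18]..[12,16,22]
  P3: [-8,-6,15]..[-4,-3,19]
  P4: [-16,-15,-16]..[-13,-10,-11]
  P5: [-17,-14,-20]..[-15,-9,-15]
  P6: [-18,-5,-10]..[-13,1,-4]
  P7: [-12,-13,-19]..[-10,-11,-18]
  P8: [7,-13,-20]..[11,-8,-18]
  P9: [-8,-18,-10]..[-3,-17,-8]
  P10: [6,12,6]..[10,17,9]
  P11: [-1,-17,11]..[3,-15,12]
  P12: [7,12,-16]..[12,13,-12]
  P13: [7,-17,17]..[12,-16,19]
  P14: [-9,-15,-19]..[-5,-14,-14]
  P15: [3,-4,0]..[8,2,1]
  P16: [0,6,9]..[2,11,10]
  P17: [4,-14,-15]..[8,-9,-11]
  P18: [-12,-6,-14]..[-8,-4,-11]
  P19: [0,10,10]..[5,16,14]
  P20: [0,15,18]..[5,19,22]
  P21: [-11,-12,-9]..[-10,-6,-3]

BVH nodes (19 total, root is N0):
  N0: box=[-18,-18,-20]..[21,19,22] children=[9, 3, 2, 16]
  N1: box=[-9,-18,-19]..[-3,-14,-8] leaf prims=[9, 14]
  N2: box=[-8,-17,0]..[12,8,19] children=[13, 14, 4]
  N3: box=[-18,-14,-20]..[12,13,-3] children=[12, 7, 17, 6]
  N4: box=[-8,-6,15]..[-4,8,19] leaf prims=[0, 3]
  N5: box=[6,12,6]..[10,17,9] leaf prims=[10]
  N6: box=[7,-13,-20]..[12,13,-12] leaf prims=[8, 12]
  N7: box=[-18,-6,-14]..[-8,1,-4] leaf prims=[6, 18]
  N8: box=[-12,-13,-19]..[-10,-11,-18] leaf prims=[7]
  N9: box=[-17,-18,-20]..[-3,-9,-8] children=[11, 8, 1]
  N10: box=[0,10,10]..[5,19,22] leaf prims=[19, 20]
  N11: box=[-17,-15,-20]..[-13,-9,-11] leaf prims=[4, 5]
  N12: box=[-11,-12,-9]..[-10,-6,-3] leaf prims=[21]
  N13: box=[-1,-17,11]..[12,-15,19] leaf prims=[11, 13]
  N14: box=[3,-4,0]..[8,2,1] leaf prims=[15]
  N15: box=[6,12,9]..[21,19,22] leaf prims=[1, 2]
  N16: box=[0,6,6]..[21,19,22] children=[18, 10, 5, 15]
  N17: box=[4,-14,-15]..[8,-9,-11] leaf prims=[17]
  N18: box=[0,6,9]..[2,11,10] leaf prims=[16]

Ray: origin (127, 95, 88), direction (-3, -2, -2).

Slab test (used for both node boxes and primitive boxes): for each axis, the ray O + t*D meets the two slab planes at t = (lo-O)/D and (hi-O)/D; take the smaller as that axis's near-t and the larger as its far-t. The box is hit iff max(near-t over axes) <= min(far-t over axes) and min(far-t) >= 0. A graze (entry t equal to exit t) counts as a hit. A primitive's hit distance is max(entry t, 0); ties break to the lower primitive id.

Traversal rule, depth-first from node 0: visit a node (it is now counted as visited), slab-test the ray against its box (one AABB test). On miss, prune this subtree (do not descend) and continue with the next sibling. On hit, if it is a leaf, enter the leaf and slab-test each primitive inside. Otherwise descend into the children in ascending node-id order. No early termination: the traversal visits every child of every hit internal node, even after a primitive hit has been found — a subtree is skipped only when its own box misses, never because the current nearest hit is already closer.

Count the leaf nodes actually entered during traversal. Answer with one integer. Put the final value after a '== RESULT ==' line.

Walk:
N0 x:[106/3,145/3] y:[38,113/2] z:[33,54] -> hit [38,145/3], descend [2, 3, 9, 16]
  N2 x:[115/3,45] y:[87/2,56] z:[69/2,44] -> hit [87/2,44], descend [4, 13, 14]
    N4 x:[131/3,45] y:[87/2,101/2] z:[69/2,73/2] -> miss, prune
    N13 x:[115/3,128/3] y:[55,56] z:[69/2,77/2] -> miss, prune
    N14 x:[119/3,124/3] y:[93/2,99/2] z:[87/2,44] -> miss, prune
  N3 x:[115/3,145/3] y:[41,109/2] z:[91/2,54] -> hit [91/2,145/3], descend [6, 7, 12, 17]
    N6 x:[115/3,40] y:[41,54] z:[50,54] -> miss, prune
    N7 x:[45,145/3] y:[47,101/2] z:[46,51] -> hit [47,145/3] leaf, test {P6@t=47, P18(miss)}
    N12 x:[137/3,46] y:[101/2,107/2] z:[91/2,97/2] -> miss, prune
    N17 x:[119/3,41] y:[52,109/2] z:[99/2,103/2] -> miss, prune
  N9 x:[130/3,48] y:[52,113/2] z:[48,54] -> miss, prune
  N16 x:[106/3,127/3] y:[38,89/2] z:[33,41] -> hit [38,41], descend [5, 10, 15, 18]
    N5 x:[39,121/3] y:[39,83/2] z:[79/2,41] -> hit [79/2,121/3] leaf, test {P10@t=79/2}
    N10 x:[122/3,127/3] y:[38,85/2] z:[33,39] -> miss, prune
    N15 x:[106/3,121/3] y:[38,83/2] z:[33,79/2] -> hit [38,79/2] leaf, test {P1(miss), P2(miss)}
    N18 x:[125/3,127/3] y:[42,89/2] z:[39,79/2] -> miss, prune

order=[0, 2, 4, 13, 14, 3, 6, 7, 12, 17, 9, 16, 5, 10, 15, 18]  |boxes|=16  |leaves|=3  hit=P10

== RESULT ==
3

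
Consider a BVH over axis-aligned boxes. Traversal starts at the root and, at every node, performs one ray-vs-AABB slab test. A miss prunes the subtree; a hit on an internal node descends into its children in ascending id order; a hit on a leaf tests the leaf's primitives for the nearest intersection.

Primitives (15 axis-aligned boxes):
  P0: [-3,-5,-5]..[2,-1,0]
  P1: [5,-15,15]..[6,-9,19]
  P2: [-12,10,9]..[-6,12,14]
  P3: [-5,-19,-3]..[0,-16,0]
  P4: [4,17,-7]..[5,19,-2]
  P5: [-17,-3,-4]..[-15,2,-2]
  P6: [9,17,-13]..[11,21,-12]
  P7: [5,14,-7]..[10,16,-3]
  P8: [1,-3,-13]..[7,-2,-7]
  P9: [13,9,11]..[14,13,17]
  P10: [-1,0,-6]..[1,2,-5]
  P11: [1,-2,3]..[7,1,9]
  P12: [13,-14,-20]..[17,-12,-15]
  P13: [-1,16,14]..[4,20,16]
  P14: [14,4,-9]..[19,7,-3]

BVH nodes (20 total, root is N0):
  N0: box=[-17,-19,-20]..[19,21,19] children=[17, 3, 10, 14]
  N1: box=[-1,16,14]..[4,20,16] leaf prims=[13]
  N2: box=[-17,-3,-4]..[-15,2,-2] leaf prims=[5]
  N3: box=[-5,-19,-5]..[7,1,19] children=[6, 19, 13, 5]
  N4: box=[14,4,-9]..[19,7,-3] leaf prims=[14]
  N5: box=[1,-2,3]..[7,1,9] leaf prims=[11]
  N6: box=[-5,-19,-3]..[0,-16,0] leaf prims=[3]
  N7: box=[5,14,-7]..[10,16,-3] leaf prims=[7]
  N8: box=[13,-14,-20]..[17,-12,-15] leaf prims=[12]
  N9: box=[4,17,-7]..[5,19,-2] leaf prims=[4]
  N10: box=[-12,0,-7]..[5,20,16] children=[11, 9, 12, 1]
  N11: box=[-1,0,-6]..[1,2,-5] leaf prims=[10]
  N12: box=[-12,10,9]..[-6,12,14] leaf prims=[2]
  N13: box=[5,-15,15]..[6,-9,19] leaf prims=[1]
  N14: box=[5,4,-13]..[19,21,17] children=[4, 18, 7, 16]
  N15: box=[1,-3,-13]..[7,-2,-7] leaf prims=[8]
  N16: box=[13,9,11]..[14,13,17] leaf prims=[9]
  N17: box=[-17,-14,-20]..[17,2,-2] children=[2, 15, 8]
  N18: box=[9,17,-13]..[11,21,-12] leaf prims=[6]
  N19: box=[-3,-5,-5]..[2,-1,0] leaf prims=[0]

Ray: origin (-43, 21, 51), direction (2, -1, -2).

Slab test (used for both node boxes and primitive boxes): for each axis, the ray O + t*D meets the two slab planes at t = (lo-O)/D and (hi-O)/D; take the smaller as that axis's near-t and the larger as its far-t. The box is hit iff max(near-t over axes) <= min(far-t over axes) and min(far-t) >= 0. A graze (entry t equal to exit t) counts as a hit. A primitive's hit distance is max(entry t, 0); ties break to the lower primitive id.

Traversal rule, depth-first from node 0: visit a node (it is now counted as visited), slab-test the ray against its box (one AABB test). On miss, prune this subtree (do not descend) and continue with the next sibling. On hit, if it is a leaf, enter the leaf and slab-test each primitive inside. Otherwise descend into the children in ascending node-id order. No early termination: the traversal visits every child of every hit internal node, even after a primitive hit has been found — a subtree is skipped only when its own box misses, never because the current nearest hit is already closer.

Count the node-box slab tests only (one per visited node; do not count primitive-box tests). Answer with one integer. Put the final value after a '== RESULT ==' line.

Traverse from the root:
N0 x:[13,31] y:[0,40] z:[16,71/2] -> hit [16,31], descend [3, 10, 14, 17]
  N3 x:[19,25] y:[20,40] z:[16,28] -> hit [20,25], descend [5, 6, 13, 19]
    N5 x:[22,25] y:[20,23] z:[21,24] -> hit [22,23] leaf, test {P11@t=22}
    N6 x:[19,43/2] y:[37,40] z:[51/2,27] -> miss, prune
    N13 x:[24,49/2] y:[30,36] z:[16,18] -> miss, prune
    N19 x:[20,45/2] y:[22,26] z:[51/2,28] -> miss, prune
  N10 x:[31/2,24] y:[1,21] z:[35/2,29] -> hit [35/2,21], descend [1, 9, 11, 12]
    N1 x:[21,47/2] y:[1,5] z:[35/2,37/2] -> miss, prune
    N9 x:[47/2,24] y:[2,4] z:[53/2,29] -> miss, prune
    N11 x:[21,22] y:[19,21] z:[28,57/2] -> miss, prune
    N12 x:[31/2,37/2] y:[9,11] z:[37/2,21] -> miss, prune
  N14 x:[24,31] y:[0,17] z:[17,32] -> miss, prune
  N17 x:[13,30] y:[19,35] z:[53/2,71/2] -> hit [53/2,30], descend [2, 8, 15]
    N2 x:[13,14] y:[19,24] z:[53/2,55/2] -> miss, prune
    N8 x:[28,30] y:[33,35] z:[33,71/2] -> miss, prune
    N15 x:[22,25] y:[23,24] z:[29,32] -> miss, prune

Visited [0, 3, 5, 6, 13, 19, 10, 1, 9, 11, 12, 14, 17, 2, 8, 15]. Tests: 16 box, 1 leaf. Nearest: P11.

== RESULT ==
16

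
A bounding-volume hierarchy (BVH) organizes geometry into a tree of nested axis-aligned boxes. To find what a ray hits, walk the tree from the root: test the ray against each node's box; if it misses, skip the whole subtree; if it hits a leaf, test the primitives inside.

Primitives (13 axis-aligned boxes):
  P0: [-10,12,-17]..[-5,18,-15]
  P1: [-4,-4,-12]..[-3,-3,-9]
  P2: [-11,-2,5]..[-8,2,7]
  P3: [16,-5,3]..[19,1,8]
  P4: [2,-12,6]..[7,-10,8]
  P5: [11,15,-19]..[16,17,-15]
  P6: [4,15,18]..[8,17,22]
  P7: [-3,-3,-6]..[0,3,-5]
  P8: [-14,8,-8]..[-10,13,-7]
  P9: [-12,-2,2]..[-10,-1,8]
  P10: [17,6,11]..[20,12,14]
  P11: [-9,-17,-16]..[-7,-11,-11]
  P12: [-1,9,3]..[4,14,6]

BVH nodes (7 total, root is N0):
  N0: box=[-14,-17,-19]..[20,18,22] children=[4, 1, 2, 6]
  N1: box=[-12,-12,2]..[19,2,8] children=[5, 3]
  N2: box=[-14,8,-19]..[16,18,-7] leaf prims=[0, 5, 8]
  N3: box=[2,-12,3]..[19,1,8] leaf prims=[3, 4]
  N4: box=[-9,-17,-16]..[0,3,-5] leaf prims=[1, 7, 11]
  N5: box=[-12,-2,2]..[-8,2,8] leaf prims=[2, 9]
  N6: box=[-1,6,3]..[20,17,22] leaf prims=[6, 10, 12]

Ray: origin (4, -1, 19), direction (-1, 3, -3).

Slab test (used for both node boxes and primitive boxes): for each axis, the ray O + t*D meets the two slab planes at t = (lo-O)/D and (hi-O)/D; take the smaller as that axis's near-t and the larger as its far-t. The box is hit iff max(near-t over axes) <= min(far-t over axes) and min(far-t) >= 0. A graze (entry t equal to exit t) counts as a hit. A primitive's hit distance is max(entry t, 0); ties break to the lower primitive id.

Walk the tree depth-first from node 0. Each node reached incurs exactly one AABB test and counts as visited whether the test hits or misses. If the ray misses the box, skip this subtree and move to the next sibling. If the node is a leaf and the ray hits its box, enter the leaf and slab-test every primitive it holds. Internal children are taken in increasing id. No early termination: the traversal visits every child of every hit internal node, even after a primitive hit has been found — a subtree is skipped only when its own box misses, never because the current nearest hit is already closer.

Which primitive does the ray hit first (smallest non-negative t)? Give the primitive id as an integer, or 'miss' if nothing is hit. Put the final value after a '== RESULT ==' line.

Trace the traversal:
N0 x:[-16,18] y:[-16/3,19/3] z:[-1,38/3] -> hit [-1,19/3], descend [1, 2, 4, 6]
  N1 x:[-15,16] y:[-11/3,1] z:[11/3,17/3] -> miss, prune
  N2 x:[-12,18] y:[3,19/3] z:[26/3,38/3] -> miss, prune
  N4 x:[4,13] y:[-16/3,4/3] z:[8,35/3] -> miss, prune
  N6 x:[-16,5] y:[7/3,6] z:[-1,16/3] -> hit [7/3,5] leaf, test {P6(miss), P10(miss), P12@t=13/3}

5 AABB tests over nodes [0, 1, 2, 4, 6]; 1 leaf entered; closest P12.

== RESULT ==
12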